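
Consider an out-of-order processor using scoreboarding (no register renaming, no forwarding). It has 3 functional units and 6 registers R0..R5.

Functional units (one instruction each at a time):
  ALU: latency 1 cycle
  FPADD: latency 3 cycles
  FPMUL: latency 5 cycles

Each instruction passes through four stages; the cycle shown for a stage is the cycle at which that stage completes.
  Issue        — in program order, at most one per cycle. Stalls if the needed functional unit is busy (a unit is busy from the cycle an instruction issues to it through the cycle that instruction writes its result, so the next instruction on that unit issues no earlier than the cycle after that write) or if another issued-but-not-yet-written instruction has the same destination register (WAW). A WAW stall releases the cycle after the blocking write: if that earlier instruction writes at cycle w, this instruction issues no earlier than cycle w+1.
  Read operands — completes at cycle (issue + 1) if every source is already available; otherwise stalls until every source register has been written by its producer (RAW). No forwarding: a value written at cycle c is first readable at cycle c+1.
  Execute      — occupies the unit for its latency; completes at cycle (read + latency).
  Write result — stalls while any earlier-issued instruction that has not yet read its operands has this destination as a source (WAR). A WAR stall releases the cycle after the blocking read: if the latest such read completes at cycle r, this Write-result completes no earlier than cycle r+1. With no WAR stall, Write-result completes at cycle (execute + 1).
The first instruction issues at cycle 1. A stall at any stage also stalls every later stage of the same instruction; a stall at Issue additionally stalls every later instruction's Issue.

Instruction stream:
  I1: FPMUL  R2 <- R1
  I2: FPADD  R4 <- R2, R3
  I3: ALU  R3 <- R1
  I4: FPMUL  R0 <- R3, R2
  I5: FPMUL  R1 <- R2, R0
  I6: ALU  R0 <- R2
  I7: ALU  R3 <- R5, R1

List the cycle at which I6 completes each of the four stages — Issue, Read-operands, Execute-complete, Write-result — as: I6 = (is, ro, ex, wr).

1) issue 1, read 2, done 7, write 8
2) issue 2, read 9, done 12, write 13  <RAW R2: wait I1 write@8>
3) issue 3, read 4, done 5, write 10  <WAR R3: wait I2 read@9>
4) issue 9, read 11, done 16, write 17  <struct: FPMUL busy until I1 writes@8 / RAW R3: wait I3 write@10>
5) issue 18, read 19, done 24, write 25  <struct: FPMUL busy until I4 writes@17>
6) issue 19, read 20, done 21, write 22
7) issue 23, read 26, done 27, write 28  <struct: ALU busy until I6 writes@22 / RAW R1: wait I5 write@25>

I6 = (19, 20, 21, 22)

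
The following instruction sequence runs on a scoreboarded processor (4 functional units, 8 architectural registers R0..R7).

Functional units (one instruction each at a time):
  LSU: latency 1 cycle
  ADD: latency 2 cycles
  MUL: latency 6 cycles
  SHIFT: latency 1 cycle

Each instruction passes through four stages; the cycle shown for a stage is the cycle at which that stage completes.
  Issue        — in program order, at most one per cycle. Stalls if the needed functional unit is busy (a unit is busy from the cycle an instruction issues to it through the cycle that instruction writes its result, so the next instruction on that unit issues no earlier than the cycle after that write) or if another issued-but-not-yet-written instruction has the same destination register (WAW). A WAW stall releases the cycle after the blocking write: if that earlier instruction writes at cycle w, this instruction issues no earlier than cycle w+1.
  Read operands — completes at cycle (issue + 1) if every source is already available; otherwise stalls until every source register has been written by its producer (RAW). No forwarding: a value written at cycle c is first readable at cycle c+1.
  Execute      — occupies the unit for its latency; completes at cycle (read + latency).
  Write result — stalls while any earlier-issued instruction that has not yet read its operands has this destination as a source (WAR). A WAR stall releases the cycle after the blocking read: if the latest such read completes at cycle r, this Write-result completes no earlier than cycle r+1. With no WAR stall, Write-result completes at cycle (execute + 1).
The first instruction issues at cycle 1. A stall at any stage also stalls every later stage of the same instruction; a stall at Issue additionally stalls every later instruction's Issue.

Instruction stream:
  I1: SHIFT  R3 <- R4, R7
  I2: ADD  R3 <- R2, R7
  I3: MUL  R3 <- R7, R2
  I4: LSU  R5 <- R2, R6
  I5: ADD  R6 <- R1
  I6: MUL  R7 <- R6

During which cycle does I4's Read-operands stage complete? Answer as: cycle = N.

cycle = 12

c1: I1→SHIFT
c2: I1 RO
c3: I1 EX
c4: I1 WR R3
c5: I2→ADD
c6: I2 RO
c8: I2 EX
c9: I2 WR R3
c10: I3→MUL
c11: I3 RO | I4→LSU
c12: I4 RO | I5→ADD
c13: I4 EX | I5 RO
c14: I4 WR R5
c15: I5 EX
c16: I5 WR R6
c17: I3 EX
c18: I3 WR R3
c19: I6→MUL
c20: I6 RO
c26: I6 EX
c27: I6 WR R7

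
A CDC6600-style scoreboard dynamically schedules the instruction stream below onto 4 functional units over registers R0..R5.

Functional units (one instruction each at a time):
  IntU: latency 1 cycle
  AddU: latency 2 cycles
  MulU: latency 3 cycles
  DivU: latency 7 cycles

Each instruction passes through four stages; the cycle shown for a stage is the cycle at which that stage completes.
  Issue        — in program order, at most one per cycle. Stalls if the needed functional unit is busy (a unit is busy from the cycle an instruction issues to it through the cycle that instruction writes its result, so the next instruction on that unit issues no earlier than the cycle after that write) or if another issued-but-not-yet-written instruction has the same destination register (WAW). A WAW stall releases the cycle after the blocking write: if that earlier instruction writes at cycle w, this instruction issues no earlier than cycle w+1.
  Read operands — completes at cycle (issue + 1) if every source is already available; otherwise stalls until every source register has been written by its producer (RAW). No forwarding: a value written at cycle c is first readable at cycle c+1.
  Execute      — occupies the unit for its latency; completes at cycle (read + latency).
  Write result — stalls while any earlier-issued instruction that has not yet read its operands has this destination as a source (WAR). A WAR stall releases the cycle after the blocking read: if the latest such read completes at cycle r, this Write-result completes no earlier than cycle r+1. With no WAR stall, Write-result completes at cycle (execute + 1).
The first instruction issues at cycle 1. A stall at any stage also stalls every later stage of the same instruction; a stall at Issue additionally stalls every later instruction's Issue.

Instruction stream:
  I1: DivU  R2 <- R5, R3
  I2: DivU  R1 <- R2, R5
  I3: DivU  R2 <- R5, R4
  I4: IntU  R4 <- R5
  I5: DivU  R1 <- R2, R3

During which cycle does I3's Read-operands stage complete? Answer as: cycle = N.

cycle = 22

[1] issue I1 (DivU)
[2] I1 read-ops
[9] I1 finished on DivU
[10] I1→R2
[11] issue I2 (DivU)
[12] I2 read-ops
[19] I2 finished on DivU
[20] I2→R1
[21] issue I3 (DivU)
[22] I3 read-ops; issue I4 (IntU)
[23] I4 read-ops
[24] I4 finished on IntU
[25] I4→R4
[29] I3 finished on DivU
[30] I3→R2
[31] issue I5 (DivU)
[32] I5 read-ops
[39] I5 finished on DivU
[40] I5→R1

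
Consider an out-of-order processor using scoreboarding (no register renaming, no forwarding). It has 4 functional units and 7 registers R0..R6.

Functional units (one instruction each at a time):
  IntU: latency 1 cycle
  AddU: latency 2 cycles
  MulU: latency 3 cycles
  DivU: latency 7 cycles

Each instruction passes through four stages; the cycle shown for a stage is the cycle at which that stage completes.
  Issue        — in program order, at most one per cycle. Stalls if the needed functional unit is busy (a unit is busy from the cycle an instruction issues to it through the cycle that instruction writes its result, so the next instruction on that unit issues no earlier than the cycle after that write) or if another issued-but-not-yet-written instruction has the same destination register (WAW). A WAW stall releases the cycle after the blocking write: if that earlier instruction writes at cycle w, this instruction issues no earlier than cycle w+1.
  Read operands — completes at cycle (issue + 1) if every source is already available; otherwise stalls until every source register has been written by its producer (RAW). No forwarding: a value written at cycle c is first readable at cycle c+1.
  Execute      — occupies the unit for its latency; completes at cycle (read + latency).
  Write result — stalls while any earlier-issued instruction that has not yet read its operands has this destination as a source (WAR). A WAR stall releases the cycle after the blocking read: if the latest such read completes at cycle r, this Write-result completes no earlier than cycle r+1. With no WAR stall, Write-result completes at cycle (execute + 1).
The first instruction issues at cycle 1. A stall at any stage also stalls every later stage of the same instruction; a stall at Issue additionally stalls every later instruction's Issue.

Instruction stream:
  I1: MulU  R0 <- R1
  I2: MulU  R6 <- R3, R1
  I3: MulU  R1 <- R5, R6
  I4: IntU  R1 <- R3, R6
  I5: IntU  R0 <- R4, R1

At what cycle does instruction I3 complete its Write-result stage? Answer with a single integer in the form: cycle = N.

cycle = 18

t=1  I1 dispatched to MulU
t=2  I1 operands ready
t=5  I1 complete
t=6  R0←I1
t=7  I2 dispatched to MulU
t=8  I2 operands ready
t=11  I2 complete
t=12  R6←I2
t=13  I3 dispatched to MulU
t=14  I3 operands ready
t=17  I3 complete
t=18  R1←I3
t=19  I4 dispatched to IntU
t=20  I4 operands ready
t=21  I4 complete
t=22  R1←I4
t=23  I5 dispatched to IntU
t=24  I5 operands ready
t=25  I5 complete
t=26  R0←I5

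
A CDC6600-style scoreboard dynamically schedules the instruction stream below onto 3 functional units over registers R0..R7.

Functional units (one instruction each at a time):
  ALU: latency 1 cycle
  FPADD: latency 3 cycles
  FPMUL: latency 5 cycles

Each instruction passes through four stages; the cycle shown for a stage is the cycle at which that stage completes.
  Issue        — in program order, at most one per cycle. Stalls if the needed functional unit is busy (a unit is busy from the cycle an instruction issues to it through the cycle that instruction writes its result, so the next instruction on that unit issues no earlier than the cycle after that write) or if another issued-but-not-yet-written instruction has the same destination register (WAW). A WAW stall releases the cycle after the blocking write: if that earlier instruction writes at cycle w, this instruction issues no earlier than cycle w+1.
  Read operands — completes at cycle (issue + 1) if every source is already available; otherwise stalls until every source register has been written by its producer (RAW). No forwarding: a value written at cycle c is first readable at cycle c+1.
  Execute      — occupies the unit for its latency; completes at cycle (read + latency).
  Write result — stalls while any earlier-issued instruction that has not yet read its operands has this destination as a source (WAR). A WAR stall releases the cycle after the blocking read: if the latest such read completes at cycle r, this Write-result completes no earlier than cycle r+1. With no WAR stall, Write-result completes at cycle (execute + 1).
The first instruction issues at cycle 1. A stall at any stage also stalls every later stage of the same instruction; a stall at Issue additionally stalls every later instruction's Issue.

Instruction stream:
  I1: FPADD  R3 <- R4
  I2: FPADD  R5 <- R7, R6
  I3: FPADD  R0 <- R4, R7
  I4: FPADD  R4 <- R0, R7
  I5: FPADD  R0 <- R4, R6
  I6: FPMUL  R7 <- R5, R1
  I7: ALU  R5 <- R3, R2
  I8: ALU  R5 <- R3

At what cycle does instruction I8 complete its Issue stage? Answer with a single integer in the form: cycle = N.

cycle = 31

cycle 1: issue I1 (FPADD)
cycle 2: I1 read-ops
cycle 5: I1 finished on FPADD
cycle 6: I1→R3
cycle 7: issue I2 (FPADD)
cycle 8: I2 read-ops
cycle 11: I2 finished on FPADD
cycle 12: I2→R5
cycle 13: issue I3 (FPADD)
cycle 14: I3 read-ops
cycle 17: I3 finished on FPADD
cycle 18: I3→R0
cycle 19: issue I4 (FPADD)
cycle 20: I4 read-ops
cycle 23: I4 finished on FPADD
cycle 24: I4→R4
cycle 25: issue I5 (FPADD)
cycle 26: I5 read-ops | issue I6 (FPMUL)
cycle 27: I6 read-ops | issue I7 (ALU)
cycle 28: I7 read-ops
cycle 29: I5 finished on FPADD | I7 finished on ALU
cycle 30: I5→R0 | I7→R5
cycle 31: issue I8 (ALU)
cycle 32: I6 finished on FPMUL | I8 read-ops
cycle 33: I6→R7 | I8 finished on ALU
cycle 34: I8→R5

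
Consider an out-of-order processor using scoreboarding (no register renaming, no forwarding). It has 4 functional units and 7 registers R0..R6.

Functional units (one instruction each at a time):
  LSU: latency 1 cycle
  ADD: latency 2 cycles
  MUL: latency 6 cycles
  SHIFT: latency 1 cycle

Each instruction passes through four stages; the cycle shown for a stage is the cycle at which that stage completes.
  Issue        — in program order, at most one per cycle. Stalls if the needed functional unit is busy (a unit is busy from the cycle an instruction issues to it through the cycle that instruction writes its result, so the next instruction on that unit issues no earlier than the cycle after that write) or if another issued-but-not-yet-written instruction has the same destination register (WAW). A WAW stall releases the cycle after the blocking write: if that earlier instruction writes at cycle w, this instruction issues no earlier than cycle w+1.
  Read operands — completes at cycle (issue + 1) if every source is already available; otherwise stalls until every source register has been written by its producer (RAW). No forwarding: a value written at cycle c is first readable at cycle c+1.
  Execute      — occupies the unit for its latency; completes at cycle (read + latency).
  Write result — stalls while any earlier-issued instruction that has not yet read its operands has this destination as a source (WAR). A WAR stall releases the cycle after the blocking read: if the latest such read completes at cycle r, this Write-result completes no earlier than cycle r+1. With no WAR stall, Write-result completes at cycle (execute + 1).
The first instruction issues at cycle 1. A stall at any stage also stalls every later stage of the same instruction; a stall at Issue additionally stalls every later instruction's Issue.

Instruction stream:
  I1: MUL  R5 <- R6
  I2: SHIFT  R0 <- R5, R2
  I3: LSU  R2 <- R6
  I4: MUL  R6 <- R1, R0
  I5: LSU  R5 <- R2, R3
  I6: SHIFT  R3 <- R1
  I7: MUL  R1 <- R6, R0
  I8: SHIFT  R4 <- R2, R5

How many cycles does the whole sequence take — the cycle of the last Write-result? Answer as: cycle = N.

cycle = 29

[1] I1 dispatched to MUL
[2] I1 operands ready; I2 dispatched to SHIFT
[3] I3 dispatched to LSU
[4] I3 operands ready
[5] I3 complete
[8] I1 complete
[9] R5←I1
[10] I2 operands ready; I4 dispatched to MUL
[11] I2 complete; R2←I3
[12] R0←I2; I5 dispatched to LSU
[13] I4 operands ready; I5 operands ready; I6 dispatched to SHIFT
[14] I5 complete; I6 operands ready
[15] R5←I5; I6 complete
[16] R3←I6
[19] I4 complete
[20] R6←I4
[21] I7 dispatched to MUL
[22] I7 operands ready; I8 dispatched to SHIFT
[23] I8 operands ready
[24] I8 complete
[25] R4←I8
[28] I7 complete
[29] R1←I7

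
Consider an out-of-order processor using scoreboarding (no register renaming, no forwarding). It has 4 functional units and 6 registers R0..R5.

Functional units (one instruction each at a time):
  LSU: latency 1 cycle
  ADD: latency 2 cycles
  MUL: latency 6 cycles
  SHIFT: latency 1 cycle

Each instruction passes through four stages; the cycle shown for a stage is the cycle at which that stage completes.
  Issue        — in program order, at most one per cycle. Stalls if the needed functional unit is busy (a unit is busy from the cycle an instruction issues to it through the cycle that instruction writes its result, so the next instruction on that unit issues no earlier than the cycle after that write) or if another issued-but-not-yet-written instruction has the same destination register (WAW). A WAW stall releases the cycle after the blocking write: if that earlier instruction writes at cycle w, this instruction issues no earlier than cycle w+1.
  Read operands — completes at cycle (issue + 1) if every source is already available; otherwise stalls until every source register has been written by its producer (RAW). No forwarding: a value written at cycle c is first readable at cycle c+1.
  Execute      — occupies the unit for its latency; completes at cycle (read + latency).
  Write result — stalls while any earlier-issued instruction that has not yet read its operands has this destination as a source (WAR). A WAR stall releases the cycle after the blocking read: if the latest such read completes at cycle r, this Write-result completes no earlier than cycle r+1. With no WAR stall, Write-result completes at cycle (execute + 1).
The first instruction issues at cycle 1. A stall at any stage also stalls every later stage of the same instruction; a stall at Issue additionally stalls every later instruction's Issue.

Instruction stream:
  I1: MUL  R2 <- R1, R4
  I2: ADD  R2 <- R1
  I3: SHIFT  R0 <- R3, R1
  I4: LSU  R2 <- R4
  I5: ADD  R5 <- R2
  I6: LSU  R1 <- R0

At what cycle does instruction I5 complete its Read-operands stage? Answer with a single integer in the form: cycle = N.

cycle = 19

c1: I1→MUL
c2: I1 RO
c8: I1 EX
c9: I1 WR R2
c10: I2→ADD
c11: I2 RO | I3→SHIFT
c12: I3 RO
c13: I2 EX | I3 EX
c14: I2 WR R2 | I3 WR R0
c15: I4→LSU
c16: I4 RO | I5→ADD
c17: I4 EX
c18: I4 WR R2
c19: I5 RO | I6→LSU
c20: I6 RO
c21: I5 EX | I6 EX
c22: I5 WR R5 | I6 WR R1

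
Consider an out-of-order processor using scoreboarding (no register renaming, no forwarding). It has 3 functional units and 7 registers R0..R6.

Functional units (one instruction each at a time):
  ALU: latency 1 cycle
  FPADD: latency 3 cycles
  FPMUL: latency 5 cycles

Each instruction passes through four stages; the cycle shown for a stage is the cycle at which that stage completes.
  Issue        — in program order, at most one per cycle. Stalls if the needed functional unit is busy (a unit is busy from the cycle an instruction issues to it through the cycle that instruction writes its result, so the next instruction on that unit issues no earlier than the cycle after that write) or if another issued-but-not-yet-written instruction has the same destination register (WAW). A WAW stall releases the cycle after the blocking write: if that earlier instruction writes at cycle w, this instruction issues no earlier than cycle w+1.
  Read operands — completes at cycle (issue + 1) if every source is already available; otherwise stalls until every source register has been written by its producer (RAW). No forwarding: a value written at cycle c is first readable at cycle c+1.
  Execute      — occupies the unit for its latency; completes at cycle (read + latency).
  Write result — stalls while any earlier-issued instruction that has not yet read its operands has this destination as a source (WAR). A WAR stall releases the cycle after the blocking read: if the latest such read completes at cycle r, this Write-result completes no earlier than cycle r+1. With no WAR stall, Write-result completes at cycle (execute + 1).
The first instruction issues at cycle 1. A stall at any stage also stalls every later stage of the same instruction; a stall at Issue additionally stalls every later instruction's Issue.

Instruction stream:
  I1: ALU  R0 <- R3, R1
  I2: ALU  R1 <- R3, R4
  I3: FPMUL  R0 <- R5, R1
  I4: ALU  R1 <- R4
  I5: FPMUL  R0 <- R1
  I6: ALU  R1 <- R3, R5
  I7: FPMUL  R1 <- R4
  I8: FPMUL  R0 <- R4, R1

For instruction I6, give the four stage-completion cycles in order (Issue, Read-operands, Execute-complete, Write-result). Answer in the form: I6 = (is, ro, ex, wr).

I6 = (17, 18, 19, 20)

  I1 | 1 | 2 | 3 | 4
  I2 | 5 | 6 | 7 | 8   struct: ALU busy until I1 writes@4
  I3 | 6 | 9 | 14 | 15   RAW R1: wait I2 write@8
  I4 | 9 | 10 | 11 | 12   struct: ALU busy until I2 writes@8
  I5 | 16 | 17 | 22 | 23   struct: FPMUL busy until I3 writes@15
  I6 | 17 | 18 | 19 | 20
  I7 | 24 | 25 | 30 | 31   struct: FPMUL busy until I5 writes@23
  I8 | 32 | 33 | 38 | 39   struct: FPMUL busy until I7 writes@31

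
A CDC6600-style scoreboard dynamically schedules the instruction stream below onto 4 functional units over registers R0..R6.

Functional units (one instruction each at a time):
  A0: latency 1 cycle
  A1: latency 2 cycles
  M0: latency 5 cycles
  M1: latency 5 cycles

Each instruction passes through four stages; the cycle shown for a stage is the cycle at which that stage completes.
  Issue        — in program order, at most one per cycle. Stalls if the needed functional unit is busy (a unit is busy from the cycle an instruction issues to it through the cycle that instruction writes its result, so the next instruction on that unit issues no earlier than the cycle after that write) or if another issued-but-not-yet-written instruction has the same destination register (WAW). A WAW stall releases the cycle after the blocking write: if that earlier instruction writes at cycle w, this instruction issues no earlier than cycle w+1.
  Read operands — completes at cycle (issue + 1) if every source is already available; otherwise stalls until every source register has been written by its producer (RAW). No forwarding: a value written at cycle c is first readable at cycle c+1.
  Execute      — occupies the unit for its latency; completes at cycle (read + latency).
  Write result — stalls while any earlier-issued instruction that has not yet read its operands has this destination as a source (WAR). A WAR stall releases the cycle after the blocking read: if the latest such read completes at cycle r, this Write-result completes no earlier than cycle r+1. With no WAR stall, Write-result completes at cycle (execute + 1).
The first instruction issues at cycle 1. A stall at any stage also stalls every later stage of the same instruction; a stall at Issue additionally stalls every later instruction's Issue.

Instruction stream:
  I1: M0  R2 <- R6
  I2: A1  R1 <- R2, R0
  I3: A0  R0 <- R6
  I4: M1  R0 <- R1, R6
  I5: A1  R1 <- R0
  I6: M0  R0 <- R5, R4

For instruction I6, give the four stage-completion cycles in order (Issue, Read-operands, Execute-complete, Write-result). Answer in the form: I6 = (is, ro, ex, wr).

I6 = (20, 21, 26, 27)

  I1 | 1 | 2 | 7 | 8
  I2 | 2 | 9 | 11 | 12   RAW R2: wait I1 write@8
  I3 | 3 | 4 | 5 | 10   WAR R0: wait I2 read@9
  I4 | 11 | 13 | 18 | 19   WAW R0: wait I3 write@10 · RAW R1: wait I2 write@12
  I5 | 13 | 20 | 22 | 23   struct: A1 busy until I2 writes@12 · RAW R0: wait I4 write@19
  I6 | 20 | 21 | 26 | 27   WAW R0: wait I4 write@19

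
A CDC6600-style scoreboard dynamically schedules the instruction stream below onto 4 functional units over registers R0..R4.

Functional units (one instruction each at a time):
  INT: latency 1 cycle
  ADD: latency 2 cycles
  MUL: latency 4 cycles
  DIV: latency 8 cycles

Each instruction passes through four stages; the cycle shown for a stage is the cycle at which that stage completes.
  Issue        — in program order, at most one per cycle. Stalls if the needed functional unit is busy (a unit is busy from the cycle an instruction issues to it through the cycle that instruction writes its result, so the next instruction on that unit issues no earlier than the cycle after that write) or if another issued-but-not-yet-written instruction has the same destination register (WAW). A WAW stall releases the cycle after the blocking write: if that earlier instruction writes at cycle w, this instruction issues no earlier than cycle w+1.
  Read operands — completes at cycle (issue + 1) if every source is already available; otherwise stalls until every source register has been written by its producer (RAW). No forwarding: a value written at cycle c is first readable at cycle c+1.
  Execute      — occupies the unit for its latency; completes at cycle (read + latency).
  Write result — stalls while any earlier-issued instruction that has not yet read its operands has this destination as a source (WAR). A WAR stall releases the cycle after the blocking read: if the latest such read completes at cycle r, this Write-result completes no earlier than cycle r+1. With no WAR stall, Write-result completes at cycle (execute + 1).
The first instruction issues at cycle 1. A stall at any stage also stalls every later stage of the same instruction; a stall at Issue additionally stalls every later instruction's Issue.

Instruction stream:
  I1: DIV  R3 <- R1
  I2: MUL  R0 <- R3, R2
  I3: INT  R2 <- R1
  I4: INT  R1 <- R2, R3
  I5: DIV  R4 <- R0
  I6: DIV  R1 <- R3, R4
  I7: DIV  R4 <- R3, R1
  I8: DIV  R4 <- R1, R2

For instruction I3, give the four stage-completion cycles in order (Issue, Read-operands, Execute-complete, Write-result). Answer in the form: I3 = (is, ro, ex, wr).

c1: I1 issues→DIV
c2: I1 reads, I2 issues→MUL
c3: I3 issues→INT
c4: I3 reads
c5: I3 exec-done
c10: I1 exec-done
c11: I1 writes R3
c12: I2 reads
c13: I3 writes R2
c14: I4 issues→INT
c15: I4 reads, I5 issues→DIV
c16: I2 exec-done, I4 exec-done
c17: I2 writes R0, I4 writes R1
c18: I5 reads
c26: I5 exec-done
c27: I5 writes R4
c28: I6 issues→DIV
c29: I6 reads
c37: I6 exec-done
c38: I6 writes R1
c39: I7 issues→DIV
c40: I7 reads
c48: I7 exec-done
c49: I7 writes R4
c50: I8 issues→DIV
c51: I8 reads
c59: I8 exec-done
c60: I8 writes R4

I3 = (3, 4, 5, 13)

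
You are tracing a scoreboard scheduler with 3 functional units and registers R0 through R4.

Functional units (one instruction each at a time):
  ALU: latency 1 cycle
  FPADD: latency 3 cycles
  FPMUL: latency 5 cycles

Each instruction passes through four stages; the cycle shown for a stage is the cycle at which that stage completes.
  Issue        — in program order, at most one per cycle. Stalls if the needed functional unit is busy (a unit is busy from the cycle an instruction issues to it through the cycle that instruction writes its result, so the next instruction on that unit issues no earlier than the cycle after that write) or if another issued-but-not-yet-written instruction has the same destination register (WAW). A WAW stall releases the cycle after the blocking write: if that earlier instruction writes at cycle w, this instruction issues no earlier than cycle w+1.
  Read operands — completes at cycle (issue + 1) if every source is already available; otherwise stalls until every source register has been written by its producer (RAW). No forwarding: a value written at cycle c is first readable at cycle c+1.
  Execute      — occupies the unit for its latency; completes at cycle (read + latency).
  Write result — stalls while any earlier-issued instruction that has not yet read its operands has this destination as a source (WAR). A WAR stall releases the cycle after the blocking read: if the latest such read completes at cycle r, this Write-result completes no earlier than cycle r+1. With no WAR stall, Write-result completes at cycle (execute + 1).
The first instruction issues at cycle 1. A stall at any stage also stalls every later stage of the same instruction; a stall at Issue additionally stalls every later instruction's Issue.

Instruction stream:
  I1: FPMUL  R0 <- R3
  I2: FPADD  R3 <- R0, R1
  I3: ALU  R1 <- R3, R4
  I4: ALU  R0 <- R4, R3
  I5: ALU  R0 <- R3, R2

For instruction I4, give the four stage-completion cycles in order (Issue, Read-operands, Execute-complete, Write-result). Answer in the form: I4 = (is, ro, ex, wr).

I4 = (17, 18, 19, 20)

I1  is:1  ro:2  ex:7  wr:8
I2  is:2  ro:9  ex:12  wr:13  — RAW R0: wait I1 write@8
I3  is:3  ro:14  ex:15  wr:16  — RAW R3: wait I2 write@13
I4  is:17  ro:18  ex:19  wr:20  — struct: ALU busy until I3 writes@16
I5  is:21  ro:22  ex:23  wr:24  — struct: ALU busy until I4 writes@20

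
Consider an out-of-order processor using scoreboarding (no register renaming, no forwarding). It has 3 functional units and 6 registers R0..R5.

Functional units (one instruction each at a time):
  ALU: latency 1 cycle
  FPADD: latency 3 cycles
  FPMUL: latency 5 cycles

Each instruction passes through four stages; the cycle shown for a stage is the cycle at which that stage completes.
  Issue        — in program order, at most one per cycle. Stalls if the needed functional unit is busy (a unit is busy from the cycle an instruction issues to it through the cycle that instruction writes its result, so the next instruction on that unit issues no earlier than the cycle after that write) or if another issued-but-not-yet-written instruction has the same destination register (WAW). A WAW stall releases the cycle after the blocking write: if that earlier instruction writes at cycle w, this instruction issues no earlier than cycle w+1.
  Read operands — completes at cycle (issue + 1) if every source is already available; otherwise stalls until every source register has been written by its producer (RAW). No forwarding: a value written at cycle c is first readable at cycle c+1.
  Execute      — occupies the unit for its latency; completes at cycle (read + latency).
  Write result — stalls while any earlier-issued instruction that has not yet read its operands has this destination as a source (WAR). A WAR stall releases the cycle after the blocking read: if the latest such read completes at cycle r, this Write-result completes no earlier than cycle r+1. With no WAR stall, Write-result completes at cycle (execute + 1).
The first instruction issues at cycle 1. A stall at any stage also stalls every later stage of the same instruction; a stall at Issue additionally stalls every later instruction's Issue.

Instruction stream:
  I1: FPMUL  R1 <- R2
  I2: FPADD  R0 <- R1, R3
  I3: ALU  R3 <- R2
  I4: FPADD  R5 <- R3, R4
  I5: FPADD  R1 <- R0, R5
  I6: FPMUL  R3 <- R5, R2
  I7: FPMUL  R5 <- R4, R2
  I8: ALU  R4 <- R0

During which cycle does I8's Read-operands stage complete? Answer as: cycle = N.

cycle = 31

I1  is:1  ro:2  ex:7  wr:8
I2  is:2  ro:9  ex:12  wr:13  — RAW R1: wait I1 write@8
I3  is:3  ro:4  ex:5  wr:10  — WAR R3: wait I2 read@9
I4  is:14  ro:15  ex:18  wr:19  — struct: FPADD busy until I2 writes@13
I5  is:20  ro:21  ex:24  wr:25  — struct: FPADD busy until I4 writes@19
I6  is:21  ro:22  ex:27  wr:28
I7  is:29  ro:30  ex:35  wr:36  — struct: FPMUL busy until I6 writes@28
I8  is:30  ro:31  ex:32  wr:33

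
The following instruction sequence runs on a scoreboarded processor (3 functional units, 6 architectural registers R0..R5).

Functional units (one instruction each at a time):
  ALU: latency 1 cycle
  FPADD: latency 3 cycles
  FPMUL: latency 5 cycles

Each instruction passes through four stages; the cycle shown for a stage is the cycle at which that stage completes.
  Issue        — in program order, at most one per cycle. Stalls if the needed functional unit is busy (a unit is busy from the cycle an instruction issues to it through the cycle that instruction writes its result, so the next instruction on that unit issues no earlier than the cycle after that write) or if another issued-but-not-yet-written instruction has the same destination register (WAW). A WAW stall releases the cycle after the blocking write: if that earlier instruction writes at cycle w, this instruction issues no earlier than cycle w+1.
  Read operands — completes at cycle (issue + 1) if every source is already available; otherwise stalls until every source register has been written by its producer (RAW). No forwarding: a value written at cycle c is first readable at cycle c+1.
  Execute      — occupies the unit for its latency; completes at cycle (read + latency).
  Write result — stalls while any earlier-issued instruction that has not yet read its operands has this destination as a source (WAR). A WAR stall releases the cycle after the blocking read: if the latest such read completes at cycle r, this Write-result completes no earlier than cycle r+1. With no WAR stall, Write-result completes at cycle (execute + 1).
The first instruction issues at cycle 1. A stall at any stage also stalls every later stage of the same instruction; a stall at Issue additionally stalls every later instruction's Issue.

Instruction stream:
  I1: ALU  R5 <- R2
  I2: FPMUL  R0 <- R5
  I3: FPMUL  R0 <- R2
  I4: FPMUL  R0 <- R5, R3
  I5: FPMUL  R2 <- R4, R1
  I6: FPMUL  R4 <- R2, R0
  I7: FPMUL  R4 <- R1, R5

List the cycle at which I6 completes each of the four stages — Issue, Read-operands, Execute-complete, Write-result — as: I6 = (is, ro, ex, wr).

I6 = (36, 37, 42, 43)

[I1] 1/2/3/4
[I2] 2/5/10/11  (RAW R5: wait I1 write@4)
[I3] 12/13/18/19  (struct: FPMUL busy until I2 writes@11)
[I4] 20/21/26/27  (struct: FPMUL busy until I3 writes@19)
[I5] 28/29/34/35  (struct: FPMUL busy until I4 writes@27)
[I6] 36/37/42/43  (struct: FPMUL busy until I5 writes@35)
[I7] 44/45/50/51  (struct: FPMUL busy until I6 writes@43)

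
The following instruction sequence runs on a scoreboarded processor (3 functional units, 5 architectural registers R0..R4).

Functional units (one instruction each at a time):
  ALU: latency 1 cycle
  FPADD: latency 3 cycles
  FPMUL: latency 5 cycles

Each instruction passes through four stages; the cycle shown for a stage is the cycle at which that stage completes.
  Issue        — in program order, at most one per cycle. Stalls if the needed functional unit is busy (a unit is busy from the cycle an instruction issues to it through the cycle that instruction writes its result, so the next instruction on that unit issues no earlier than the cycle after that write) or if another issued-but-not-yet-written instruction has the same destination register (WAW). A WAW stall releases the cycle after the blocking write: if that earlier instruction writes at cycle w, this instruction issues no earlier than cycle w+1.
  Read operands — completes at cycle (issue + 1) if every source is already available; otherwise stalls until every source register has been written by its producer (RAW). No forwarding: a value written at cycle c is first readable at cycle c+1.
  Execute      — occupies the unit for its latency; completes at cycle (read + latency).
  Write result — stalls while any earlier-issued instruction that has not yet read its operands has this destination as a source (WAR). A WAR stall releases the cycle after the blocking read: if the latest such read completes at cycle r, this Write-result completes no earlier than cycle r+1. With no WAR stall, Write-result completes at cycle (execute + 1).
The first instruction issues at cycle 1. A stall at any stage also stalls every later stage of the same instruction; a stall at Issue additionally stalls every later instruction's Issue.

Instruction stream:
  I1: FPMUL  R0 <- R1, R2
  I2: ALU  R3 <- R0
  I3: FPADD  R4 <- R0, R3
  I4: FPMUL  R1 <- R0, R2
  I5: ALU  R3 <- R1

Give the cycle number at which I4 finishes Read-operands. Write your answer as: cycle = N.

cycle = 10

[1] I1→FPMUL
[2] I1 RO · I2→ALU
[3] I3→FPADD
[7] I1 EX
[8] I1 WR R0
[9] I2 RO · I4→FPMUL
[10] I2 EX · I4 RO
[11] I2 WR R3
[12] I3 RO · I5→ALU
[15] I3 EX · I4 EX
[16] I3 WR R4 · I4 WR R1
[17] I5 RO
[18] I5 EX
[19] I5 WR R3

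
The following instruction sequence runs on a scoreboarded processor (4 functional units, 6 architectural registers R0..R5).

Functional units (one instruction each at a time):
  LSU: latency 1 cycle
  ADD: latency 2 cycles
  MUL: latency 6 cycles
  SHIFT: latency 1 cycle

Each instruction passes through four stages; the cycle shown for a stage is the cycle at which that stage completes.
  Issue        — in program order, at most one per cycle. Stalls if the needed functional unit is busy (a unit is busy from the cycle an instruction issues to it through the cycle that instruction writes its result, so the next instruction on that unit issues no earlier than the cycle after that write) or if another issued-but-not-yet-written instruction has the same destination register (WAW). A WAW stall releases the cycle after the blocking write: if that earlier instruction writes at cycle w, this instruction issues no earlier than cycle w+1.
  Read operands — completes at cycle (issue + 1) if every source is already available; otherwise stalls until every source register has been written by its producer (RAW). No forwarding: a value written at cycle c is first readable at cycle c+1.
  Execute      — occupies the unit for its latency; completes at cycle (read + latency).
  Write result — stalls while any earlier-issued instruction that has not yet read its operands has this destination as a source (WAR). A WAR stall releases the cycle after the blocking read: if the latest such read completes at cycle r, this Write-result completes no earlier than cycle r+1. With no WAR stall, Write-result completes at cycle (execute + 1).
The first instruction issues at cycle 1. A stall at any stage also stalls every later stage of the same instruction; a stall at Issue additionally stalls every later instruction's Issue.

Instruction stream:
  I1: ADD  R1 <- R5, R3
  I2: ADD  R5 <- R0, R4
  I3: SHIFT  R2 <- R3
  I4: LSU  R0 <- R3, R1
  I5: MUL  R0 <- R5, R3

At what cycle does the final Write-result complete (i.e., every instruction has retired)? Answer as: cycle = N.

cycle = 20

[1] I1 issues→ADD
[2] I1 reads
[4] I1 exec-done
[5] I1 writes R1
[6] I2 issues→ADD
[7] I2 reads · I3 issues→SHIFT
[8] I3 reads · I4 issues→LSU
[9] I2 exec-done · I3 exec-done · I4 reads
[10] I2 writes R5 · I3 writes R2 · I4 exec-done
[11] I4 writes R0
[12] I5 issues→MUL
[13] I5 reads
[19] I5 exec-done
[20] I5 writes R0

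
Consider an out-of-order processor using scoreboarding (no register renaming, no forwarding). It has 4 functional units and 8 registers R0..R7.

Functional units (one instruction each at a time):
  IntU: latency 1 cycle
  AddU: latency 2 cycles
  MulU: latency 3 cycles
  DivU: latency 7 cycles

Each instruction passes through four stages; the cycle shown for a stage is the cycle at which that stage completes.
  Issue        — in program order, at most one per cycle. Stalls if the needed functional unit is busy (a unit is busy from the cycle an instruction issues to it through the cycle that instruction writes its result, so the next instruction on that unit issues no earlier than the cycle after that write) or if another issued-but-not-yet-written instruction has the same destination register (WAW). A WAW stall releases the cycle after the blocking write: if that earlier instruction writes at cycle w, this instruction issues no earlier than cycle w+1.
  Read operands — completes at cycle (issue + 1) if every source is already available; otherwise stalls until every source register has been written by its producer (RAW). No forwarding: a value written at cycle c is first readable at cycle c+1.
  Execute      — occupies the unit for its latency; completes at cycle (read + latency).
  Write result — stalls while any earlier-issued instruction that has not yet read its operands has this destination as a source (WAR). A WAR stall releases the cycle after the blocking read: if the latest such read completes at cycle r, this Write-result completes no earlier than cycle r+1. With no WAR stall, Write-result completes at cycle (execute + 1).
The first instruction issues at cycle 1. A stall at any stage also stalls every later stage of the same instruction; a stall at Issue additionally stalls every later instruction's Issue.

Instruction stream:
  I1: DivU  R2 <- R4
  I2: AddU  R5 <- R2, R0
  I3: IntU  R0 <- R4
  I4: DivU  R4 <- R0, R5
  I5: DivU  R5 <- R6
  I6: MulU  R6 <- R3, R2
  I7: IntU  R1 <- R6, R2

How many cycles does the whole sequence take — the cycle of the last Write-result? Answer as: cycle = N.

cycle = 33

1) issue 1, read 2, done 9, write 10
2) issue 2, read 11, done 13, write 14  <RAW R2: wait I1 write@10>
3) issue 3, read 4, done 5, write 12  <WAR R0: wait I2 read@11>
4) issue 11, read 15, done 22, write 23  <struct: DivU busy until I1 writes@10 / RAW R5: wait I2 write@14>
5) issue 24, read 25, done 32, write 33  <struct: DivU busy until I4 writes@23>
6) issue 25, read 26, done 29, write 30
7) issue 26, read 31, done 32, write 33  <RAW R6: wait I6 write@30>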